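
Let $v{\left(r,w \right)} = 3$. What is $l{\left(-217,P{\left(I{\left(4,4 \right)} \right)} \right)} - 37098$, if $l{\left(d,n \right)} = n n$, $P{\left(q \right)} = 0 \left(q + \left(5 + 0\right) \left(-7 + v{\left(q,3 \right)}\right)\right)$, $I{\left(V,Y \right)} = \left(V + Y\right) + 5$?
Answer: $-37098$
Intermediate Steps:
$I{\left(V,Y \right)} = 5 + V + Y$
$P{\left(q \right)} = 0$ ($P{\left(q \right)} = 0 \left(q + \left(5 + 0\right) \left(-7 + 3\right)\right) = 0 \left(q + 5 \left(-4\right)\right) = 0 \left(q - 20\right) = 0 \left(-20 + q\right) = 0$)
$l{\left(d,n \right)} = n^{2}$
$l{\left(-217,P{\left(I{\left(4,4 \right)} \right)} \right)} - 37098 = 0^{2} - 37098 = 0 - 37098 = -37098$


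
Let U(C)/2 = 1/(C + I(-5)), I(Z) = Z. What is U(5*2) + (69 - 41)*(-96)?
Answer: -13438/5 ≈ -2687.6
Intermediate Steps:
U(C) = 2/(-5 + C) (U(C) = 2/(C - 5) = 2/(-5 + C))
U(5*2) + (69 - 41)*(-96) = 2/(-5 + 5*2) + (69 - 41)*(-96) = 2/(-5 + 10) + 28*(-96) = 2/5 - 2688 = -13438/5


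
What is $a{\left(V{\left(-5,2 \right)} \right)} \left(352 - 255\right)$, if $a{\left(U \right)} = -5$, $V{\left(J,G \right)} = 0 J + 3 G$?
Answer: $-485$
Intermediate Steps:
$V{\left(J,G \right)} = 3 G$ ($V{\left(J,G \right)} = 0 + 3 G = 3 G$)
$a{\left(V{\left(-5,2 \right)} \right)} \left(352 - 255\right) = - 5 \left(352 - 255\right) = \left(-5\right) 97 = -485$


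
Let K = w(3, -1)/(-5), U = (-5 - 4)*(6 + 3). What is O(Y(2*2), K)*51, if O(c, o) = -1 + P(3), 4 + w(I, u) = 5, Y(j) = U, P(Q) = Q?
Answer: 102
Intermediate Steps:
U = -81 (U = -9*9 = -81)
Y(j) = -81
w(I, u) = 1 (w(I, u) = -4 + 5 = 1)
K = -1/5 (K = 1/(-5) = 1*(-1/5) = -1/5 ≈ -0.20000)
O(c, o) = 2 (O(c, o) = -1 + 3 = 2)
O(Y(2*2), K)*51 = 2*51 = 102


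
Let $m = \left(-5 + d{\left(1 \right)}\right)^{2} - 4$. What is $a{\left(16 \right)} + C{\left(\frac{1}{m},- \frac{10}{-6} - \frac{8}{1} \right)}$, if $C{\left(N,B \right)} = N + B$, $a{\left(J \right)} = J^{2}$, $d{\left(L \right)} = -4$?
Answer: $\frac{57676}{231} \approx 249.68$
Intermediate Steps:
$m = 77$ ($m = \left(-5 - 4\right)^{2} - 4 = \left(-9\right)^{2} - 4 = 81 - 4 = 77$)
$C{\left(N,B \right)} = B + N$
$a{\left(16 \right)} + C{\left(\frac{1}{m},- \frac{10}{-6} - \frac{8}{1} \right)} = 16^{2} + \left(\left(- \frac{10}{-6} - \frac{8}{1}\right) + \frac{1}{77}\right) = 256 + \left(\left(\left(-10\right) \left(- \frac{1}{6}\right) - 8\right) + \frac{1}{77}\right) = 256 + \left(\left(\frac{5}{3} - 8\right) + \frac{1}{77}\right) = 256 + \left(- \frac{19}{3} + \frac{1}{77}\right) = 256 - \frac{1460}{231} = \frac{57676}{231}$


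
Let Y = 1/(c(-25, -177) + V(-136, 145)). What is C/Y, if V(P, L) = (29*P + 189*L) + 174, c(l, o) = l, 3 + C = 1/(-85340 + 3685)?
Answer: -1156729452/16331 ≈ -70830.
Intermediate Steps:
C = -244966/81655 (C = -3 + 1/(-85340 + 3685) = -3 + 1/(-81655) = -3 - 1/81655 = -244966/81655 ≈ -3.0000)
V(P, L) = 174 + 29*P + 189*L
Y = 1/23610 (Y = 1/(-25 + (174 + 29*(-136) + 189*145)) = 1/(-25 + (174 - 3944 + 27405)) = 1/(-25 + 23635) = 1/23610 ≈ 4.2355e-5)
C/Y = -244966/(81655*1/23610) = -244966/81655*23610 = -1156729452/16331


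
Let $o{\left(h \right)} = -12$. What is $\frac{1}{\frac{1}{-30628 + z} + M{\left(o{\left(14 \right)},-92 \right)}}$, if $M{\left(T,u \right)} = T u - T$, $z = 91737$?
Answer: $\frac{61109}{68197645} \approx 0.00089606$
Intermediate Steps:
$M{\left(T,u \right)} = - T + T u$
$\frac{1}{\frac{1}{-30628 + z} + M{\left(o{\left(14 \right)},-92 \right)}} = \frac{1}{\frac{1}{-30628 + 91737} - 12 \left(-1 - 92\right)} = \frac{1}{\frac{1}{61109} - -1116} = \frac{1}{\frac{1}{61109} + 1116} = \frac{1}{\frac{68197645}{61109}} = \frac{61109}{68197645}$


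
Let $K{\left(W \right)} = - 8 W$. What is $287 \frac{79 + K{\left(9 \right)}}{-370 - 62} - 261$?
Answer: $- \frac{114761}{432} \approx -265.65$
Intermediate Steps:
$287 \frac{79 + K{\left(9 \right)}}{-370 - 62} - 261 = 287 \frac{79 - 72}{-370 - 62} - 261 = 287 \frac{79 - 72}{-432} - 261 = 287 \cdot 7 \left(- \frac{1}{432}\right) - 261 = 287 \left(- \frac{7}{432}\right) - 261 = - \frac{2009}{432} - 261 = - \frac{114761}{432}$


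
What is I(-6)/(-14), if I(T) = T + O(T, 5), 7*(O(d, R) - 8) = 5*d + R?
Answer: 11/98 ≈ 0.11224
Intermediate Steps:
O(d, R) = 8 + R/7 + 5*d/7 (O(d, R) = 8 + (5*d + R)/7 = 8 + (R + 5*d)/7 = 8 + (R/7 + 5*d/7) = 8 + R/7 + 5*d/7)
I(T) = 61/7 + 12*T/7 (I(T) = T + (8 + (⅐)*5 + 5*T/7) = T + (8 + 5/7 + 5*T/7) = T + (61/7 + 5*T/7) = 61/7 + 12*T/7)
I(-6)/(-14) = (61/7 + (12/7)*(-6))/(-14) = (61/7 - 72/7)*(-1/14) = -11/7*(-1/14) = 11/98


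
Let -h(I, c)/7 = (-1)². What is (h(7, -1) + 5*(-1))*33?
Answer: -396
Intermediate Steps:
h(I, c) = -7 (h(I, c) = -7*(-1)² = -7*1 = -7)
(h(7, -1) + 5*(-1))*33 = (-7 + 5*(-1))*33 = (-7 - 5)*33 = -12*33 = -396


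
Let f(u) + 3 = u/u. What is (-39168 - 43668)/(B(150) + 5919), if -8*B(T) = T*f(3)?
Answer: -55224/3971 ≈ -13.907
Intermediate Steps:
f(u) = -2 (f(u) = -3 + u/u = -3 + 1 = -2)
B(T) = T/4 (B(T) = -T*(-2)/8 = -(-1)*T/4 = T/4)
(-39168 - 43668)/(B(150) + 5919) = (-39168 - 43668)/((1/4)*150 + 5919) = -82836/(75/2 + 5919) = -82836/11913/2 = -82836*2/11913 = -55224/3971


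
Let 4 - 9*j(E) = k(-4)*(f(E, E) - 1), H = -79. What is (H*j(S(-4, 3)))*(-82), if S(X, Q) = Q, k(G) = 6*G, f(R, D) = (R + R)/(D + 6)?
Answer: -25912/9 ≈ -2879.1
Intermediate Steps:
f(R, D) = 2*R/(6 + D) (f(R, D) = (2*R)/(6 + D) = 2*R/(6 + D))
j(E) = -20/9 + 16*E/(3*(6 + E)) (j(E) = 4/9 - 6*(-4)*(2*E/(6 + E) - 1)/9 = 4/9 - (-8)*(-1 + 2*E/(6 + E))/3 = 4/9 - (24 - 48*E/(6 + E))/9 = 4/9 + (-8/3 + 16*E/(3*(6 + E))) = -20/9 + 16*E/(3*(6 + E)))
(H*j(S(-4, 3)))*(-82) = -316*(-30 + 7*3)/(9*(6 + 3))*(-82) = -316*(-30 + 21)/(9*9)*(-82) = -316*(-9)/(9*9)*(-82) = -79*(-4/9)*(-82) = (316/9)*(-82) = -25912/9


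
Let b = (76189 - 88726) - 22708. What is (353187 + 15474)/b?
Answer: -368661/35245 ≈ -10.460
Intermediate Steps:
b = -35245 (b = -12537 - 22708 = -35245)
(353187 + 15474)/b = (353187 + 15474)/(-35245) = 368661*(-1/35245) = -368661/35245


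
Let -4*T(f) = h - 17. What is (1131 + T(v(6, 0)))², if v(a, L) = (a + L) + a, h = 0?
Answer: 20620681/16 ≈ 1.2888e+6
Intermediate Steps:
v(a, L) = L + 2*a (v(a, L) = (L + a) + a = L + 2*a)
T(f) = 17/4 (T(f) = -(0 - 17)/4 = -¼*(-17) = 17/4)
(1131 + T(v(6, 0)))² = (1131 + 17/4)² = (4541/4)² = 20620681/16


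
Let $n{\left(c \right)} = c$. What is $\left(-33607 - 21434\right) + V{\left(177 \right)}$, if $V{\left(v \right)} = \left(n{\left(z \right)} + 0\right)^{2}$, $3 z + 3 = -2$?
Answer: $- \frac{495344}{9} \approx -55038.0$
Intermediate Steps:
$z = - \frac{5}{3}$ ($z = -1 + \frac{1}{3} \left(-2\right) = -1 - \frac{2}{3} = - \frac{5}{3} \approx -1.6667$)
$V{\left(v \right)} = \frac{25}{9}$ ($V{\left(v \right)} = \left(- \frac{5}{3} + 0\right)^{2} = \left(- \frac{5}{3}\right)^{2} = \frac{25}{9}$)
$\left(-33607 - 21434\right) + V{\left(177 \right)} = \left(-33607 - 21434\right) + \frac{25}{9} = -55041 + \frac{25}{9} = - \frac{495344}{9}$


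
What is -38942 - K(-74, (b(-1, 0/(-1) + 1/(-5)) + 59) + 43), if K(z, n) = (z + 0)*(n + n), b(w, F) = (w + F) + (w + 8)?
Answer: -114938/5 ≈ -22988.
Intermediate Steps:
b(w, F) = 8 + F + 2*w (b(w, F) = (F + w) + (8 + w) = 8 + F + 2*w)
K(z, n) = 2*n*z (K(z, n) = z*(2*n) = 2*n*z)
-38942 - K(-74, (b(-1, 0/(-1) + 1/(-5)) + 59) + 43) = -38942 - 2*(((8 + (0/(-1) + 1/(-5)) + 2*(-1)) + 59) + 43)*(-74) = -38942 - 2*(((8 + (0*(-1) + 1*(-1/5)) - 2) + 59) + 43)*(-74) = -38942 - 2*(((8 + (0 - 1/5) - 2) + 59) + 43)*(-74) = -38942 - 2*(((8 - 1/5 - 2) + 59) + 43)*(-74) = -38942 - 2*((29/5 + 59) + 43)*(-74) = -38942 - 2*(324/5 + 43)*(-74) = -38942 - 2*539*(-74)/5 = -38942 - 1*(-79772/5) = -38942 + 79772/5 = -114938/5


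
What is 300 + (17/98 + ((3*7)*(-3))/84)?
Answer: 58687/196 ≈ 299.42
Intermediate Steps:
300 + (17/98 + ((3*7)*(-3))/84) = 300 + (17*(1/98) + (21*(-3))*(1/84)) = 300 + (17/98 - 63*1/84) = 300 + (17/98 - 3/4) = 300 - 113/196 = 58687/196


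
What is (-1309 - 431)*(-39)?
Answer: 67860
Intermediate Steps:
(-1309 - 431)*(-39) = -1740*(-39) = 67860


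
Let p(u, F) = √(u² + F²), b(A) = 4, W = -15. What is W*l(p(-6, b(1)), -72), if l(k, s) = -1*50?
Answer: 750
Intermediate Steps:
p(u, F) = √(F² + u²)
l(k, s) = -50
W*l(p(-6, b(1)), -72) = -15*(-50) = 750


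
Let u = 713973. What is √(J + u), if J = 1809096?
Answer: 27*√3461 ≈ 1588.4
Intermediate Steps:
√(J + u) = √(1809096 + 713973) = √2523069 = 27*√3461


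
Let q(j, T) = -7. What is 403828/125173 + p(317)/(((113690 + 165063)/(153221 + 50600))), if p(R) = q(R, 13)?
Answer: -66021935747/34892349269 ≈ -1.8922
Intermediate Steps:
p(R) = -7
403828/125173 + p(317)/(((113690 + 165063)/(153221 + 50600))) = 403828/125173 - 7*(153221 + 50600)/(113690 + 165063) = 403828*(1/125173) - 7/(278753/203821) = 403828/125173 - 7/(278753*(1/203821)) = 403828/125173 - 7/278753/203821 = 403828/125173 - 7*203821/278753 = 403828/125173 - 1426747/278753 = -66021935747/34892349269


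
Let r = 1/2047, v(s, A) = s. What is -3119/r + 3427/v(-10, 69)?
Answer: -63849357/10 ≈ -6.3849e+6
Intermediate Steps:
r = 1/2047 ≈ 0.00048852
-3119/r + 3427/v(-10, 69) = -3119/1/2047 + 3427/(-10) = -3119*2047 + 3427*(-⅒) = -6384593 - 3427/10 = -63849357/10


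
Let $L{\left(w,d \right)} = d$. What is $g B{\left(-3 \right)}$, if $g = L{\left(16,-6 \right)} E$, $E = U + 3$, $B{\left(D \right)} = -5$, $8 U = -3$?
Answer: $\frac{315}{4} \approx 78.75$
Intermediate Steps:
$U = - \frac{3}{8}$ ($U = \frac{1}{8} \left(-3\right) = - \frac{3}{8} \approx -0.375$)
$E = \frac{21}{8}$ ($E = - \frac{3}{8} + 3 = \frac{21}{8} \approx 2.625$)
$g = - \frac{63}{4}$ ($g = \left(-6\right) \frac{21}{8} = - \frac{63}{4} \approx -15.75$)
$g B{\left(-3 \right)} = \left(- \frac{63}{4}\right) \left(-5\right) = \frac{315}{4}$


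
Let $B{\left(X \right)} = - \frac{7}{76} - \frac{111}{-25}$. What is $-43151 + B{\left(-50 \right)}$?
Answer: $- \frac{81978639}{1900} \approx -43147.0$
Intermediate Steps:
$B{\left(X \right)} = \frac{8261}{1900}$ ($B{\left(X \right)} = \left(-7\right) \frac{1}{76} - - \frac{111}{25} = - \frac{7}{76} + \frac{111}{25} = \frac{8261}{1900}$)
$-43151 + B{\left(-50 \right)} = -43151 + \frac{8261}{1900} = - \frac{81978639}{1900}$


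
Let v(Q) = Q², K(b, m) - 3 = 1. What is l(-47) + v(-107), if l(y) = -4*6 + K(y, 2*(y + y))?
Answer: 11429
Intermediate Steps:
K(b, m) = 4 (K(b, m) = 3 + 1 = 4)
l(y) = -20 (l(y) = -4*6 + 4 = -24 + 4 = -20)
l(-47) + v(-107) = -20 + (-107)² = -20 + 11449 = 11429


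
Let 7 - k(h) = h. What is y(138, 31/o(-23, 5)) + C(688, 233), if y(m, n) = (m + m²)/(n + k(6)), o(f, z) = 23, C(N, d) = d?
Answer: 75628/9 ≈ 8403.1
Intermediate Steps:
k(h) = 7 - h
y(m, n) = (m + m²)/(1 + n) (y(m, n) = (m + m²)/(n + (7 - 1*6)) = (m + m²)/(n + (7 - 6)) = (m + m²)/(n + 1) = (m + m²)/(1 + n))
y(138, 31/o(-23, 5)) + C(688, 233) = 138*(1 + 138)/(1 + 31/23) + 233 = 138*139/(1 + 31*(1/23)) + 233 = 138*139/(1 + 31/23) + 233 = 138*139/(54/23) + 233 = 138*(23/54)*139 + 233 = 73531/9 + 233 = 75628/9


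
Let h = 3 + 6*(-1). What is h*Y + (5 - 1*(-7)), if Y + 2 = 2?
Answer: 12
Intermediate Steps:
Y = 0 (Y = -2 + 2 = 0)
h = -3 (h = 3 - 6 = -3)
h*Y + (5 - 1*(-7)) = -3*0 + (5 - 1*(-7)) = 0 + (5 + 7) = 0 + 12 = 12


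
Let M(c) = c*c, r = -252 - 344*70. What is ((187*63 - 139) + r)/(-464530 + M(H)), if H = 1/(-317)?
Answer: 425068470/15560051723 ≈ 0.027318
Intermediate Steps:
r = -24332 (r = -252 - 24080 = -24332)
H = -1/317 ≈ -0.0031546
M(c) = c²
((187*63 - 139) + r)/(-464530 + M(H)) = ((187*63 - 139) - 24332)/(-464530 + (-1/317)²) = ((11781 - 139) - 24332)/(-464530 + 1/100489) = (11642 - 24332)/(-46680155169/100489) = -12690*(-100489/46680155169) = 425068470/15560051723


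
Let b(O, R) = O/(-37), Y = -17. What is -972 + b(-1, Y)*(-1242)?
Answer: -37206/37 ≈ -1005.6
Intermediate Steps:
b(O, R) = -O/37 (b(O, R) = O*(-1/37) = -O/37)
-972 + b(-1, Y)*(-1242) = -972 - 1/37*(-1)*(-1242) = -972 + (1/37)*(-1242) = -972 - 1242/37 = -37206/37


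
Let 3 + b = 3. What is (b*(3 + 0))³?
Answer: 0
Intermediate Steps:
b = 0 (b = -3 + 3 = 0)
(b*(3 + 0))³ = (0*(3 + 0))³ = (0*3)³ = 0³ = 0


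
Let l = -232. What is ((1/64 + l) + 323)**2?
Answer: 33930625/4096 ≈ 8283.8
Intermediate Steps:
((1/64 + l) + 323)**2 = ((1/64 - 232) + 323)**2 = (-14847/64 + 323)**2 = (5825/64)**2 = 33930625/4096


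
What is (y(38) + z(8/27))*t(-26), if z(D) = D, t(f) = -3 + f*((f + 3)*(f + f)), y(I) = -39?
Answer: 32498455/27 ≈ 1.2036e+6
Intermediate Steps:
t(f) = -3 + 2*f**2*(3 + f) (t(f) = -3 + f*((3 + f)*(2*f)) = -3 + f*(2*f*(3 + f)) = -3 + 2*f**2*(3 + f))
(y(38) + z(8/27))*t(-26) = (-39 + 8/27)*(-3 + 2*(-26)**3 + 6*(-26)**2) = (-39 + 8*(1/27))*(-3 + 2*(-17576) + 6*676) = (-39 + 8/27)*(-3 - 35152 + 4056) = -1045/27*(-31099) = 32498455/27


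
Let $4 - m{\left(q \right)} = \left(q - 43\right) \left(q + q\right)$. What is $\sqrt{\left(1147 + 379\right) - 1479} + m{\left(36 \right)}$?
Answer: $508 + \sqrt{47} \approx 514.86$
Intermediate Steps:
$m{\left(q \right)} = 4 - 2 q \left(-43 + q\right)$ ($m{\left(q \right)} = 4 - \left(q - 43\right) \left(q + q\right) = 4 - \left(q - 43\right) 2 q = 4 - \left(-43 + q\right) 2 q = 4 - 2 q \left(-43 + q\right)$)
$\sqrt{\left(1147 + 379\right) - 1479} + m{\left(36 \right)} = \sqrt{\left(1147 + 379\right) - 1479} + \left(4 - 2 \cdot 36^{2} + 86 \cdot 36\right) = \sqrt{1526 - 1479} + \left(4 - 2592 + 3096\right) = \sqrt{47} + \left(4 - 2592 + 3096\right) = \sqrt{47} + 508 = 508 + \sqrt{47}$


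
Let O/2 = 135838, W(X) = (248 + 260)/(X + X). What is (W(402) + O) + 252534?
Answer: 105366337/201 ≈ 5.2421e+5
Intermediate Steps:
W(X) = 254/X (W(X) = 508/((2*X)) = 508*(1/(2*X)) = 254/X)
O = 271676 (O = 2*135838 = 271676)
(W(402) + O) + 252534 = (254/402 + 271676) + 252534 = (254*(1/402) + 271676) + 252534 = (127/201 + 271676) + 252534 = 54607003/201 + 252534 = 105366337/201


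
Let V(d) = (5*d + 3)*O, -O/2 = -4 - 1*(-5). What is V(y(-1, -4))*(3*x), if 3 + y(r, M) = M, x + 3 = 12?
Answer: 1728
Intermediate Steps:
x = 9 (x = -3 + 12 = 9)
y(r, M) = -3 + M
O = -2 (O = -2*(-4 - 1*(-5)) = -2*(-4 + 5) = -2*1 = -2)
V(d) = -6 - 10*d (V(d) = (5*d + 3)*(-2) = (3 + 5*d)*(-2) = -6 - 10*d)
V(y(-1, -4))*(3*x) = (-6 - 10*(-3 - 4))*(3*9) = (-6 - 10*(-7))*27 = (-6 + 70)*27 = 64*27 = 1728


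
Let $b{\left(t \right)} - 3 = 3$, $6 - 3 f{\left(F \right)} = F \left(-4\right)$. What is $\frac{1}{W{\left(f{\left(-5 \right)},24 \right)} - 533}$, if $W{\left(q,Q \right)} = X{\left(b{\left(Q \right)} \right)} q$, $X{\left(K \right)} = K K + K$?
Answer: $- \frac{1}{729} \approx -0.0013717$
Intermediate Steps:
$f{\left(F \right)} = 2 + \frac{4 F}{3}$ ($f{\left(F \right)} = 2 - \frac{F \left(-4\right)}{3} = 2 - \frac{\left(-4\right) F}{3} = 2 + \frac{4 F}{3}$)
$b{\left(t \right)} = 6$ ($b{\left(t \right)} = 3 + 3 = 6$)
$X{\left(K \right)} = K + K^{2}$ ($X{\left(K \right)} = K^{2} + K = K + K^{2}$)
$W{\left(q,Q \right)} = 42 q$ ($W{\left(q,Q \right)} = 6 \left(1 + 6\right) q = 6 \cdot 7 q = 42 q$)
$\frac{1}{W{\left(f{\left(-5 \right)},24 \right)} - 533} = \frac{1}{42 \left(2 + \frac{4}{3} \left(-5\right)\right) - 533} = \frac{1}{42 \left(2 - \frac{20}{3}\right) - 533} = \frac{1}{42 \left(- \frac{14}{3}\right) - 533} = \frac{1}{-196 - 533} = \frac{1}{-729} = - \frac{1}{729}$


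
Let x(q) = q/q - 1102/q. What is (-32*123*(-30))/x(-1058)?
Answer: 173512/3 ≈ 57837.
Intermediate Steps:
x(q) = 1 - 1102/q
(-32*123*(-30))/x(-1058) = (-32*123*(-30))/(((-1102 - 1058)/(-1058))) = (-3936*(-30))/((-1/1058*(-2160))) = 118080/(1080/529) = 118080*(529/1080) = 173512/3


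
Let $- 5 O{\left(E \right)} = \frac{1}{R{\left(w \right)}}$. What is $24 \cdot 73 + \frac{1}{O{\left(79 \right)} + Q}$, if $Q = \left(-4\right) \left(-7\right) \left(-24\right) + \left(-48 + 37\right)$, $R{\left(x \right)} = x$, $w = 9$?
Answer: $\frac{53849427}{30736} \approx 1752.0$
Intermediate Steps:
$O{\left(E \right)} = - \frac{1}{45}$ ($O{\left(E \right)} = - \frac{1}{5 \cdot 9} = \left(- \frac{1}{5}\right) \frac{1}{9} = - \frac{1}{45}$)
$Q = -683$ ($Q = 28 \left(-24\right) - 11 = -672 - 11 = -683$)
$24 \cdot 73 + \frac{1}{O{\left(79 \right)} + Q} = 24 \cdot 73 + \frac{1}{- \frac{1}{45} - 683} = 1752 + \frac{1}{- \frac{30736}{45}} = 1752 - \frac{45}{30736} = \frac{53849427}{30736}$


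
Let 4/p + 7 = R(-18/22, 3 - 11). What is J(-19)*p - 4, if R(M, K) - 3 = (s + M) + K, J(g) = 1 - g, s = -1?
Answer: -186/19 ≈ -9.7895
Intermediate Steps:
R(M, K) = 2 + K + M (R(M, K) = 3 + ((-1 + M) + K) = 3 + (-1 + K + M) = 2 + K + M)
p = -11/38 (p = 4/(-7 + (2 + (3 - 11) - 18/22)) = 4/(-7 + (2 - 8 - 18*1/22)) = 4/(-7 + (2 - 8 - 9/11)) = 4/(-7 - 75/11) = 4/(-152/11) = 4*(-11/152) = -11/38 ≈ -0.28947)
J(-19)*p - 4 = (1 - 1*(-19))*(-11/38) - 4 = (1 + 19)*(-11/38) - 4 = 20*(-11/38) - 4 = -110/19 - 4 = -186/19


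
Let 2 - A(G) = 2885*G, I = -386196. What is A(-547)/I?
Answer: -1578097/386196 ≈ -4.0863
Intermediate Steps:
A(G) = 2 - 2885*G
A(-547)/I = (2 - 2885*(-547))/(-386196) = (2 + 1578095)*(-1/386196) = 1578097*(-1/386196) = -1578097/386196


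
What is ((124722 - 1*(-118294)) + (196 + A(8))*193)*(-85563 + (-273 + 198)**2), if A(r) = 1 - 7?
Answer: -22357539468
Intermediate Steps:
A(r) = -6
((124722 - 1*(-118294)) + (196 + A(8))*193)*(-85563 + (-273 + 198)**2) = ((124722 - 1*(-118294)) + (196 - 6)*193)*(-85563 + (-273 + 198)**2) = ((124722 + 118294) + 190*193)*(-85563 + (-75)**2) = (243016 + 36670)*(-85563 + 5625) = 279686*(-79938) = -22357539468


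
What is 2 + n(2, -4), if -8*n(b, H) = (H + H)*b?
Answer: 4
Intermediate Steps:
n(b, H) = -H*b/4 (n(b, H) = -(H + H)*b/8 = -2*H*b/8 = -H*b/4)
2 + n(2, -4) = 2 - ¼*(-4)*2 = 2 + 2 = 4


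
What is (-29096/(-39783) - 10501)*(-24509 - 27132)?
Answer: 21572107868867/39783 ≈ 5.4224e+8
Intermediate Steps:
(-29096/(-39783) - 10501)*(-24509 - 27132) = (-29096*(-1/39783) - 10501)*(-51641) = (29096/39783 - 10501)*(-51641) = -417732187/39783*(-51641) = 21572107868867/39783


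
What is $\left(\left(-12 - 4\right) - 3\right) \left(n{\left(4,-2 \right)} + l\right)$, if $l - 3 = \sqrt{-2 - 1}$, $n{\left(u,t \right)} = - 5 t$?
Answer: $-247 - 19 i \sqrt{3} \approx -247.0 - 32.909 i$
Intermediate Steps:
$l = 3 + i \sqrt{3}$ ($l = 3 + \sqrt{-2 - 1} = 3 + \sqrt{-3} = 3 + i \sqrt{3} \approx 3.0 + 1.732 i$)
$\left(\left(-12 - 4\right) - 3\right) \left(n{\left(4,-2 \right)} + l\right) = \left(\left(-12 - 4\right) - 3\right) \left(\left(-5\right) \left(-2\right) + \left(3 + i \sqrt{3}\right)\right) = \left(\left(-12 - 4\right) - 3\right) \left(10 + \left(3 + i \sqrt{3}\right)\right) = \left(-16 - 3\right) \left(13 + i \sqrt{3}\right) = - 19 \left(13 + i \sqrt{3}\right) = -247 - 19 i \sqrt{3}$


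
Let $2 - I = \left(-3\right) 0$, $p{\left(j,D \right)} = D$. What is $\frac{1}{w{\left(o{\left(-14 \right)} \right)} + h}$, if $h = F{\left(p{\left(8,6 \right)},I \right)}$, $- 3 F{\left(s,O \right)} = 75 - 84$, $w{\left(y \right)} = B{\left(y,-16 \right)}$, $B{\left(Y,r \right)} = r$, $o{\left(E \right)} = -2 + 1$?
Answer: $- \frac{1}{13} \approx -0.076923$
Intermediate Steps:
$o{\left(E \right)} = -1$
$w{\left(y \right)} = -16$
$I = 2$ ($I = 2 - \left(-3\right) 0 = 2 - 0 = 2 + 0 = 2$)
$F{\left(s,O \right)} = 3$ ($F{\left(s,O \right)} = - \frac{75 - 84}{3} = \left(- \frac{1}{3}\right) \left(-9\right) = 3$)
$h = 3$
$\frac{1}{w{\left(o{\left(-14 \right)} \right)} + h} = \frac{1}{-16 + 3} = \frac{1}{-13} = - \frac{1}{13}$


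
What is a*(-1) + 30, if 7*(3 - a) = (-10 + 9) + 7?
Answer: 195/7 ≈ 27.857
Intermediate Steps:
a = 15/7 (a = 3 - ((-10 + 9) + 7)/7 = 3 - (-1 + 7)/7 = 3 - ⅐*6 = 3 - 6/7 = 15/7 ≈ 2.1429)
a*(-1) + 30 = (15/7)*(-1) + 30 = -15/7 + 30 = 195/7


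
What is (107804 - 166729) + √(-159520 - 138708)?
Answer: -58925 + 2*I*√74557 ≈ -58925.0 + 546.1*I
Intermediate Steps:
(107804 - 166729) + √(-159520 - 138708) = -58925 + √(-298228) = -58925 + 2*I*√74557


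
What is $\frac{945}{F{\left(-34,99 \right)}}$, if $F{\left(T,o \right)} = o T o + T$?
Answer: $- \frac{945}{333268} \approx -0.0028356$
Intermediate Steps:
$F{\left(T,o \right)} = T + T o^{2}$ ($F{\left(T,o \right)} = T o o + T = T o^{2} + T = T + T o^{2}$)
$\frac{945}{F{\left(-34,99 \right)}} = \frac{945}{\left(-34\right) \left(1 + 99^{2}\right)} = \frac{945}{\left(-34\right) \left(1 + 9801\right)} = \frac{945}{\left(-34\right) 9802} = \frac{945}{-333268} = 945 \left(- \frac{1}{333268}\right) = - \frac{945}{333268}$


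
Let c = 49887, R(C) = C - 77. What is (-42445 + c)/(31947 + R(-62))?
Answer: 3721/15904 ≈ 0.23397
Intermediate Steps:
R(C) = -77 + C
(-42445 + c)/(31947 + R(-62)) = (-42445 + 49887)/(31947 + (-77 - 62)) = 7442/(31947 - 139) = 7442/31808 = 7442*(1/31808) = 3721/15904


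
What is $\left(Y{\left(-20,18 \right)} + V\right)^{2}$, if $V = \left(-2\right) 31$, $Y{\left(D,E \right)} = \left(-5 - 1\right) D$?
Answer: $3364$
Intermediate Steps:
$Y{\left(D,E \right)} = - 6 D$
$V = -62$
$\left(Y{\left(-20,18 \right)} + V\right)^{2} = \left(\left(-6\right) \left(-20\right) - 62\right)^{2} = \left(120 - 62\right)^{2} = 58^{2} = 3364$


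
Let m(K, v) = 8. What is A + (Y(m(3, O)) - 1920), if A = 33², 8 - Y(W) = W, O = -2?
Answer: -831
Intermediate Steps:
Y(W) = 8 - W
A = 1089
A + (Y(m(3, O)) - 1920) = 1089 + ((8 - 1*8) - 1920) = 1089 + ((8 - 8) - 1920) = 1089 + (0 - 1920) = 1089 - 1920 = -831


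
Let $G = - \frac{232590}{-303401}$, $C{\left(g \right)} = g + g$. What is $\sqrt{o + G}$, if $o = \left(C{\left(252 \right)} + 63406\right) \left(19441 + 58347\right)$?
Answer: $\frac{\sqrt{457631003086403613670}}{303401} \approx 70508.0$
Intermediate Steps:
$C{\left(g \right)} = 2 g$
$G = \frac{232590}{303401}$ ($G = \left(-232590\right) \left(- \frac{1}{303401}\right) = \frac{232590}{303401} \approx 0.76661$)
$o = 4971431080$ ($o = \left(2 \cdot 252 + 63406\right) \left(19441 + 58347\right) = \left(504 + 63406\right) 77788 = 63910 \cdot 77788 = 4971431080$)
$\sqrt{o + G} = \sqrt{4971431080 + \frac{232590}{303401}} = \sqrt{\frac{1508337161335670}{303401}} = \frac{\sqrt{457631003086403613670}}{303401}$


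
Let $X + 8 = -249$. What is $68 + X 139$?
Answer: $-35655$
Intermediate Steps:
$X = -257$ ($X = -8 - 249 = -257$)
$68 + X 139 = 68 - 35723 = -35655$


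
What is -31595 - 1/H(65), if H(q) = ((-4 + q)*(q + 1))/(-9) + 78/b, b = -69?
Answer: -977675611/30944 ≈ -31595.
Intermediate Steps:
H(q) = -26/23 - (1 + q)*(-4 + q)/9 (H(q) = ((-4 + q)*(q + 1))/(-9) + 78/(-69) = ((-4 + q)*(1 + q))*(-⅑) + 78*(-1/69) = ((1 + q)*(-4 + q))*(-⅑) - 26/23 = -(1 + q)*(-4 + q)/9 - 26/23 = -26/23 - (1 + q)*(-4 + q)/9)
-31595 - 1/H(65) = -31595 - 1/(-142/207 - ⅑*65² + (⅓)*65) = -31595 - 1/(-142/207 - ⅑*4225 + 65/3) = -31595 - 1/(-142/207 - 4225/9 + 65/3) = -31595 - 1/(-30944/69) = -31595 - 1*(-69/30944) = -31595 + 69/30944 = -977675611/30944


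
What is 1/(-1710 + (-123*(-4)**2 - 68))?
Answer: -1/3746 ≈ -0.00026695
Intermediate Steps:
1/(-1710 + (-123*(-4)**2 - 68)) = 1/(-1710 + (-123*16 - 68)) = 1/(-1710 + (-1968 - 68)) = 1/(-1710 - 2036) = 1/(-3746) = -1/3746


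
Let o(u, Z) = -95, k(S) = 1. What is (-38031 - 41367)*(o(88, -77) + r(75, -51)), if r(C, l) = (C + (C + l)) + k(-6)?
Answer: -396990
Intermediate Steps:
r(C, l) = 1 + l + 2*C (r(C, l) = (C + (C + l)) + 1 = (l + 2*C) + 1 = 1 + l + 2*C)
(-38031 - 41367)*(o(88, -77) + r(75, -51)) = (-38031 - 41367)*(-95 + (1 - 51 + 2*75)) = -79398*(-95 + (1 - 51 + 150)) = -79398*(-95 + 100) = -79398*5 = -396990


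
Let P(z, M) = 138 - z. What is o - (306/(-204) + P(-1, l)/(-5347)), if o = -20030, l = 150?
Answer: -214184501/10694 ≈ -20028.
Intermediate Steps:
o - (306/(-204) + P(-1, l)/(-5347)) = -20030 - (306/(-204) + (138 - 1*(-1))/(-5347)) = -20030 - (306*(-1/204) + (138 + 1)*(-1/5347)) = -20030 - (-3/2 + 139*(-1/5347)) = -20030 - (-3/2 - 139/5347) = -20030 - 1*(-16319/10694) = -20030 + 16319/10694 = -214184501/10694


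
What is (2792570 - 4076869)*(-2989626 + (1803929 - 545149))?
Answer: 2222923786954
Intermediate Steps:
(2792570 - 4076869)*(-2989626 + (1803929 - 545149)) = -1284299*(-2989626 + 1258780) = -1284299*(-1730846) = 2222923786954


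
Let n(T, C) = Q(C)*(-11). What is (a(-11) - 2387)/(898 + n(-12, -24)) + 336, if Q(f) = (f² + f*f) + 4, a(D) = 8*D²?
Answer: 3972267/11818 ≈ 336.12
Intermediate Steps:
Q(f) = 4 + 2*f² (Q(f) = (f² + f²) + 4 = 2*f² + 4 = 4 + 2*f²)
n(T, C) = -44 - 22*C² (n(T, C) = (4 + 2*C²)*(-11) = -44 - 22*C²)
(a(-11) - 2387)/(898 + n(-12, -24)) + 336 = (8*(-11)² - 2387)/(898 + (-44 - 22*(-24)²)) + 336 = (8*121 - 2387)/(898 + (-44 - 22*576)) + 336 = (968 - 2387)/(898 + (-44 - 12672)) + 336 = -1419/(898 - 12716) + 336 = -1419/(-11818) + 336 = -1419*(-1/11818) + 336 = 1419/11818 + 336 = 3972267/11818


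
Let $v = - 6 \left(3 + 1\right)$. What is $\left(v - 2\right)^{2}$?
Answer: $676$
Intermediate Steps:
$v = -24$ ($v = \left(-6\right) 4 = -24$)
$\left(v - 2\right)^{2} = \left(-24 - 2\right)^{2} = \left(-26\right)^{2} = 676$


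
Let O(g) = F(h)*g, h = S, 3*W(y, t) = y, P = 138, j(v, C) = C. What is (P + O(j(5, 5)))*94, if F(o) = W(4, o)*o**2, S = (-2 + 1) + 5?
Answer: 68996/3 ≈ 22999.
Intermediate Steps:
W(y, t) = y/3
S = 4 (S = -1 + 5 = 4)
h = 4
F(o) = 4*o**2/3 (F(o) = ((1/3)*4)*o**2 = 4*o**2/3)
O(g) = 64*g/3 (O(g) = ((4/3)*4**2)*g = ((4/3)*16)*g = 64*g/3)
(P + O(j(5, 5)))*94 = (138 + (64/3)*5)*94 = (138 + 320/3)*94 = (734/3)*94 = 68996/3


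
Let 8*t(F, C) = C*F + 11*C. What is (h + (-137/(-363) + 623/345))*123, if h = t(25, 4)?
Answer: 34544468/13915 ≈ 2482.5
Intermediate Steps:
t(F, C) = 11*C/8 + C*F/8 (t(F, C) = (C*F + 11*C)/8 = (11*C + C*F)/8 = 11*C/8 + C*F/8)
h = 18 (h = (1/8)*4*(11 + 25) = (1/8)*4*36 = 18)
(h + (-137/(-363) + 623/345))*123 = (18 + (-137/(-363) + 623/345))*123 = (18 + (-137*(-1/363) + 623*(1/345)))*123 = (18 + (137/363 + 623/345))*123 = (18 + 91138/41745)*123 = (842548/41745)*123 = 34544468/13915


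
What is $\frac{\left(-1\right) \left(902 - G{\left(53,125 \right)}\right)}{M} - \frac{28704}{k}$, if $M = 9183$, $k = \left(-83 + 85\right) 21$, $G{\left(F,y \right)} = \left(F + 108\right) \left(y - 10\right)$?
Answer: $- \frac{14602727}{21427} \approx -681.51$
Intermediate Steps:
$G{\left(F,y \right)} = \left(-10 + y\right) \left(108 + F\right)$ ($G{\left(F,y \right)} = \left(108 + F\right) \left(-10 + y\right) = \left(-10 + y\right) \left(108 + F\right)$)
$k = 42$ ($k = 2 \cdot 21 = 42$)
$\frac{\left(-1\right) \left(902 - G{\left(53,125 \right)}\right)}{M} - \frac{28704}{k} = \frac{\left(-1\right) \left(902 - \left(-1080 - 530 + 108 \cdot 125 + 53 \cdot 125\right)\right)}{9183} - \frac{28704}{42} = - (902 - \left(-1080 - 530 + 13500 + 6625\right)) \frac{1}{9183} - \frac{4784}{7} = - (902 - 18515) \frac{1}{9183} - \frac{4784}{7} = \left(-1\right) \left(-17613\right) \frac{1}{9183} - \frac{4784}{7} = 17613 \cdot \frac{1}{9183} - \frac{4784}{7} = \frac{5871}{3061} - \frac{4784}{7} = - \frac{14602727}{21427}$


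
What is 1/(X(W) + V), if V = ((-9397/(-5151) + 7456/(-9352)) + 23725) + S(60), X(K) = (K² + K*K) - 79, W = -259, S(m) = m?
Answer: 6021519/950611345853 ≈ 6.3344e-6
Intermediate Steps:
X(K) = -79 + 2*K² (X(K) = (K² + K²) - 79 = 2*K² - 79 = -79 + 2*K²)
V = 143228013776/6021519 (V = ((-9397/(-5151) + 7456/(-9352)) + 23725) + 60 = ((-9397*(-1/5151) + 7456*(-1/9352)) + 23725) + 60 = ((9397/5151 - 932/1169) + 23725) + 60 = (6184361/6021519 + 23725) + 60 = 142866722636/6021519 + 60 = 143228013776/6021519 ≈ 23786.)
1/(X(W) + V) = 1/((-79 + 2*(-259)²) + 143228013776/6021519) = 1/((-79 + 2*67081) + 143228013776/6021519) = 1/((-79 + 134162) + 143228013776/6021519) = 1/(134083 + 143228013776/6021519) = 1/(950611345853/6021519) = 6021519/950611345853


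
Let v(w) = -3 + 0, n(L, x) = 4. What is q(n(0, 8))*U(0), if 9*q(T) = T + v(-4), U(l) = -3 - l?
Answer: -⅓ ≈ -0.33333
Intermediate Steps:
v(w) = -3
q(T) = -⅓ + T/9 (q(T) = (T - 3)/9 = (-3 + T)/9 = -⅓ + T/9)
q(n(0, 8))*U(0) = (-⅓ + (⅑)*4)*(-3 - 1*0) = (-⅓ + 4/9)*(-3 + 0) = (⅑)*(-3) = -⅓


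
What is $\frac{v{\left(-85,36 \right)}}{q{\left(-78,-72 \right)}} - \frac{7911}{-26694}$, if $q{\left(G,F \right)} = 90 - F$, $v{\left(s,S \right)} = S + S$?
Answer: $\frac{19775}{26694} \approx 0.7408$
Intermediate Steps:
$v{\left(s,S \right)} = 2 S$
$\frac{v{\left(-85,36 \right)}}{q{\left(-78,-72 \right)}} - \frac{7911}{-26694} = \frac{2 \cdot 36}{90 - -72} - \frac{7911}{-26694} = \frac{72}{90 + 72} - - \frac{879}{2966} = \frac{72}{162} + \frac{879}{2966} = 72 \cdot \frac{1}{162} + \frac{879}{2966} = \frac{4}{9} + \frac{879}{2966} = \frac{19775}{26694}$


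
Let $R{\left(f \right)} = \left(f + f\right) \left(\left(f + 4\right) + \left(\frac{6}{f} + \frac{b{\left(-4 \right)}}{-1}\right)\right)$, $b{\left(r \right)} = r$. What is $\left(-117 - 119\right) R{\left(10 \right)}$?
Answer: $-87792$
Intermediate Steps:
$R{\left(f \right)} = 2 f \left(8 + f + \frac{6}{f}\right)$ ($R{\left(f \right)} = \left(f + f\right) \left(\left(f + 4\right) + \left(\frac{6}{f} - \frac{4}{-1}\right)\right) = 2 f \left(\left(4 + f\right) + \left(\frac{6}{f} - -4\right)\right) = 2 f \left(\left(4 + f\right) + \left(\frac{6}{f} + 4\right)\right) = 2 f \left(\left(4 + f\right) + \left(4 + \frac{6}{f}\right)\right) = 2 f \left(8 + f + \frac{6}{f}\right)$)
$\left(-117 - 119\right) R{\left(10 \right)} = \left(-117 - 119\right) \left(12 + 2 \cdot 10^{2} + 16 \cdot 10\right) = - 236 \left(12 + 2 \cdot 100 + 160\right) = - 236 \left(12 + 200 + 160\right) = \left(-236\right) 372 = -87792$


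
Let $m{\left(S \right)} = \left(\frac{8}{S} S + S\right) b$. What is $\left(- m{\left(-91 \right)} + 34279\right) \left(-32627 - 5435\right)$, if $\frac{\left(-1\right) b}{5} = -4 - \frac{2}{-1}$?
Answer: $-1336318758$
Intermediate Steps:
$b = 10$ ($b = - 5 \left(-4 - \frac{2}{-1}\right) = - 5 \left(-4 - 2 \left(-1\right)\right) = - 5 \left(-4 - -2\right) = - 5 \left(-4 + 2\right) = \left(-5\right) \left(-2\right) = 10$)
$m{\left(S \right)} = 80 + 10 S$ ($m{\left(S \right)} = \left(\frac{8}{S} S + S\right) 10 = \left(8 + S\right) 10 = 80 + 10 S$)
$\left(- m{\left(-91 \right)} + 34279\right) \left(-32627 - 5435\right) = \left(- (80 + 10 \left(-91\right)) + 34279\right) \left(-32627 - 5435\right) = \left(- (80 - 910) + 34279\right) \left(-38062\right) = \left(\left(-1\right) \left(-830\right) + 34279\right) \left(-38062\right) = \left(830 + 34279\right) \left(-38062\right) = 35109 \left(-38062\right) = -1336318758$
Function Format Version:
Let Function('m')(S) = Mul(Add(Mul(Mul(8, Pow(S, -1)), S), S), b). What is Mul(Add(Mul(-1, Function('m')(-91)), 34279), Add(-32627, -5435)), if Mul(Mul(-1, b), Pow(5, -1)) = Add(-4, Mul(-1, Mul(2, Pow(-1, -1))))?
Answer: -1336318758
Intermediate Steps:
b = 10 (b = Mul(-5, Add(-4, Mul(-1, Mul(2, Pow(-1, -1))))) = Mul(-5, Add(-4, Mul(-1, Mul(2, -1)))) = Mul(-5, Add(-4, Mul(-1, -2))) = Mul(-5, Add(-4, 2)) = Mul(-5, -2) = 10)
Function('m')(S) = Add(80, Mul(10, S)) (Function('m')(S) = Mul(Add(Mul(Mul(8, Pow(S, -1)), S), S), 10) = Mul(Add(8, S), 10) = Add(80, Mul(10, S)))
Mul(Add(Mul(-1, Function('m')(-91)), 34279), Add(-32627, -5435)) = Mul(Add(Mul(-1, Add(80, Mul(10, -91))), 34279), Add(-32627, -5435)) = Mul(Add(Mul(-1, Add(80, -910)), 34279), -38062) = Mul(Add(Mul(-1, -830), 34279), -38062) = Mul(Add(830, 34279), -38062) = Mul(35109, -38062) = -1336318758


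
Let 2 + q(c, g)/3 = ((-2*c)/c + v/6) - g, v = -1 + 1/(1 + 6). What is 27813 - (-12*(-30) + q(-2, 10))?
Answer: 192468/7 ≈ 27495.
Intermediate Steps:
v = -6/7 (v = -1 + 1/7 = -1 + ⅐ = -6/7 ≈ -0.85714)
q(c, g) = -87/7 - 3*g (q(c, g) = -6 + 3*(((-2*c)/c - 6/7/6) - g) = -6 + 3*((-2 - 6/7*⅙) - g) = -6 + 3*((-2 - ⅐) - g) = -6 + 3*(-15/7 - g) = -6 + (-45/7 - 3*g) = -87/7 - 3*g)
27813 - (-12*(-30) + q(-2, 10)) = 27813 - (-12*(-30) + (-87/7 - 3*10)) = 27813 - (360 + (-87/7 - 30)) = 27813 - (360 - 297/7) = 27813 - 1*2223/7 = 27813 - 2223/7 = 192468/7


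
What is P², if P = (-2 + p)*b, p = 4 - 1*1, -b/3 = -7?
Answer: 441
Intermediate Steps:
b = 21 (b = -3*(-7) = 21)
p = 3 (p = 4 - 1 = 3)
P = 21 (P = (-2 + 3)*21 = 1*21 = 21)
P² = 21² = 441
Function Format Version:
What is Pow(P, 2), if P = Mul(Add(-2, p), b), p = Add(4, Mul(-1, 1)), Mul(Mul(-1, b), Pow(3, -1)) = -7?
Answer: 441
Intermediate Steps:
b = 21 (b = Mul(-3, -7) = 21)
p = 3 (p = Add(4, -1) = 3)
P = 21 (P = Mul(Add(-2, 3), 21) = Mul(1, 21) = 21)
Pow(P, 2) = Pow(21, 2) = 441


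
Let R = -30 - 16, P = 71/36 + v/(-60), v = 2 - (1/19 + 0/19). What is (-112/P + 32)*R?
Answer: 3927296/3317 ≈ 1184.0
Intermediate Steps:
v = 37/19 (v = 2 - (1*(1/19) + 0*(1/19)) = 2 - (1/19 + 0) = 2 - 1*1/19 = 2 - 1/19 = 37/19 ≈ 1.9474)
P = 3317/1710 (P = 71/36 + (37/19)/(-60) = 71*(1/36) + (37/19)*(-1/60) = 71/36 - 37/1140 = 3317/1710 ≈ 1.9398)
R = -46
(-112/P + 32)*R = (-112/3317/1710 + 32)*(-46) = (-112*1710/3317 + 32)*(-46) = (-191520/3317 + 32)*(-46) = -85376/3317*(-46) = 3927296/3317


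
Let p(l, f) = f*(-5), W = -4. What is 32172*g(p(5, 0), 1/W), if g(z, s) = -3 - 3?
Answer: -193032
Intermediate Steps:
p(l, f) = -5*f
g(z, s) = -6
32172*g(p(5, 0), 1/W) = 32172*(-6) = -193032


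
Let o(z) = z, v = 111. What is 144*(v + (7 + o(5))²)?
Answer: 36720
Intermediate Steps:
144*(v + (7 + o(5))²) = 144*(111 + (7 + 5)²) = 144*(111 + 12²) = 144*(111 + 144) = 144*255 = 36720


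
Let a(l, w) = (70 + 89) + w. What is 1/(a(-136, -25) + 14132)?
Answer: 1/14266 ≈ 7.0097e-5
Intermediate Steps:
a(l, w) = 159 + w
1/(a(-136, -25) + 14132) = 1/((159 - 25) + 14132) = 1/(134 + 14132) = 1/14266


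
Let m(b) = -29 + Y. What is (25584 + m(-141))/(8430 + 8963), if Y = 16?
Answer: 25571/17393 ≈ 1.4702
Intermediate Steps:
m(b) = -13 (m(b) = -29 + 16 = -13)
(25584 + m(-141))/(8430 + 8963) = (25584 - 13)/(8430 + 8963) = 25571/17393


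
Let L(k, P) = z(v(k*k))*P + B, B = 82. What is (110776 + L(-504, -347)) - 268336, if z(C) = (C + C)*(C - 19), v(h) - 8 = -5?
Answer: -124166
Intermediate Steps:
v(h) = 3 (v(h) = 8 - 5 = 3)
z(C) = 2*C*(-19 + C) (z(C) = (2*C)*(-19 + C) = 2*C*(-19 + C))
L(k, P) = 82 - 96*P (L(k, P) = (2*3*(-19 + 3))*P + 82 = (2*3*(-16))*P + 82 = -96*P + 82 = 82 - 96*P)
(110776 + L(-504, -347)) - 268336 = (110776 + (82 - 96*(-347))) - 268336 = (110776 + (82 + 33312)) - 268336 = (110776 + 33394) - 268336 = 144170 - 268336 = -124166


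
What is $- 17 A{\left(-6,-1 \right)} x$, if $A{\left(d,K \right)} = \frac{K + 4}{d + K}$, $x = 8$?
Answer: $\frac{408}{7} \approx 58.286$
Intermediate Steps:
$A{\left(d,K \right)} = \frac{4 + K}{K + d}$
$- 17 A{\left(-6,-1 \right)} x = - 17 \frac{4 - 1}{-1 - 6} \cdot 8 = - 17 \frac{1}{-7} \cdot 3 \cdot 8 = - 17 \left(\left(- \frac{1}{7}\right) 3\right) 8 = \left(-17\right) \left(- \frac{3}{7}\right) 8 = \frac{51}{7} \cdot 8 = \frac{408}{7}$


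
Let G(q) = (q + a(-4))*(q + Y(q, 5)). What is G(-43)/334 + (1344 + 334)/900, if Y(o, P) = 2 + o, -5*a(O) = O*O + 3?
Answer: 1024633/75150 ≈ 13.635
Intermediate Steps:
a(O) = -3/5 - O**2/5 (a(O) = -(O*O + 3)/5 = -(O**2 + 3)/5 = -(3 + O**2)/5 = -3/5 - O**2/5)
G(q) = (2 + 2*q)*(-19/5 + q) (G(q) = (q + (-3/5 - 1/5*(-4)**2))*(q + (2 + q)) = (q + (-3/5 - 1/5*16))*(2 + 2*q) = (q + (-3/5 - 16/5))*(2 + 2*q) = (q - 19/5)*(2 + 2*q) = (-19/5 + q)*(2 + 2*q) = (2 + 2*q)*(-19/5 + q))
G(-43)/334 + (1344 + 334)/900 = (-38/5 + 2*(-43)**2 - 28/5*(-43))/334 + (1344 + 334)/900 = (-38/5 + 2*1849 + 1204/5)*(1/334) + 1678*(1/900) = (-38/5 + 3698 + 1204/5)*(1/334) + 839/450 = (19656/5)*(1/334) + 839/450 = 9828/835 + 839/450 = 1024633/75150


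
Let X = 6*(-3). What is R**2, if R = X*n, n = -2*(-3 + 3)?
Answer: 0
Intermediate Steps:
X = -18
n = 0 (n = -2*0 = 0)
R = 0 (R = -18*0 = 0)
R**2 = 0**2 = 0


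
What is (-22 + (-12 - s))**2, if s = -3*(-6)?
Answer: 2704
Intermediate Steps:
s = 18
(-22 + (-12 - s))**2 = (-22 + (-12 - 1*18))**2 = (-22 + (-12 - 18))**2 = (-22 - 30)**2 = (-52)**2 = 2704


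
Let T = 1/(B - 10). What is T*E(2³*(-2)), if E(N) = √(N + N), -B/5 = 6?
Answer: -I*√2/10 ≈ -0.14142*I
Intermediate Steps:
B = -30 (B = -5*6 = -30)
E(N) = √2*√N (E(N) = √(2*N) = √2*√N)
T = -1/40 (T = 1/(-30 - 10) = 1/(-40) = -1/40 ≈ -0.025000)
T*E(2³*(-2)) = -√2*√(2³*(-2))/40 = -√2*√(8*(-2))/40 = -√2*√(-16)/40 = -√2*4*I/40 = -I*√2/10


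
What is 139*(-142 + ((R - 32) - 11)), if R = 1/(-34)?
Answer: -874449/34 ≈ -25719.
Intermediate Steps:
R = -1/34 ≈ -0.029412
139*(-142 + ((R - 32) - 11)) = 139*(-142 + ((-1/34 - 32) - 11)) = 139*(-142 + (-1089/34 - 11)) = 139*(-142 - 1463/34) = 139*(-6291/34) = -874449/34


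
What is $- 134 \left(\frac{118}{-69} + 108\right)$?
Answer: $- \frac{982756}{69} \approx -14243.0$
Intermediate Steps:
$- 134 \left(\frac{118}{-69} + 108\right) = - 134 \left(118 \left(- \frac{1}{69}\right) + 108\right) = - 134 \left(- \frac{118}{69} + 108\right) = \left(-134\right) \frac{7334}{69} = - \frac{982756}{69}$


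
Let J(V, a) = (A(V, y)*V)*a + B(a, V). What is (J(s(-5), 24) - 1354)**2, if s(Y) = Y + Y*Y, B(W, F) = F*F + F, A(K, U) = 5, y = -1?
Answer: 2149156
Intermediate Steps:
B(W, F) = F + F**2 (B(W, F) = F**2 + F = F + F**2)
s(Y) = Y + Y**2
J(V, a) = V*(1 + V) + 5*V*a (J(V, a) = (5*V)*a + V*(1 + V) = 5*V*a + V*(1 + V) = V*(1 + V) + 5*V*a)
(J(s(-5), 24) - 1354)**2 = ((-5*(1 - 5))*(1 - 5*(1 - 5) + 5*24) - 1354)**2 = ((-5*(-4))*(1 - 5*(-4) + 120) - 1354)**2 = (20*(1 + 20 + 120) - 1354)**2 = (20*141 - 1354)**2 = (2820 - 1354)**2 = 1466**2 = 2149156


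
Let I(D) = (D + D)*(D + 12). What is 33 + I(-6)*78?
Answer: -5583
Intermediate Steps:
I(D) = 2*D*(12 + D) (I(D) = (2*D)*(12 + D) = 2*D*(12 + D))
33 + I(-6)*78 = 33 + (2*(-6)*(12 - 6))*78 = 33 + (2*(-6)*6)*78 = 33 - 72*78 = 33 - 5616 = -5583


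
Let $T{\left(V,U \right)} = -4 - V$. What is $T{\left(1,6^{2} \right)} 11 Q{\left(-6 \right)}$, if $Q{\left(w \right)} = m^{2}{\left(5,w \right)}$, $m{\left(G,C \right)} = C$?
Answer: $-1980$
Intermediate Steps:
$Q{\left(w \right)} = w^{2}$
$T{\left(1,6^{2} \right)} 11 Q{\left(-6 \right)} = \left(-4 - 1\right) 11 \left(-6\right)^{2} = \left(-4 - 1\right) 11 \cdot 36 = \left(-5\right) 11 \cdot 36 = \left(-55\right) 36 = -1980$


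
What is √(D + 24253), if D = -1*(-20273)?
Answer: √44526 ≈ 211.01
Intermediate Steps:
D = 20273
√(D + 24253) = √(20273 + 24253) = √44526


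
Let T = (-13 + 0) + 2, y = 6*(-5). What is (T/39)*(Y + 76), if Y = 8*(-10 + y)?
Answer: 2684/39 ≈ 68.821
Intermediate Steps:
y = -30
T = -11 (T = -13 + 2 = -11)
Y = -320 (Y = 8*(-10 - 30) = 8*(-40) = -320)
(T/39)*(Y + 76) = (-11/39)*(-320 + 76) = -11*1/39*(-244) = -11/39*(-244) = 2684/39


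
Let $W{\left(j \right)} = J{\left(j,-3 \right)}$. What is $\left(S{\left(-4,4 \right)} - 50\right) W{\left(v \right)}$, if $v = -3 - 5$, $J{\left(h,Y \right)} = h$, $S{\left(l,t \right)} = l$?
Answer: $432$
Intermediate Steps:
$v = -8$ ($v = -3 - 5 = -8$)
$W{\left(j \right)} = j$
$\left(S{\left(-4,4 \right)} - 50\right) W{\left(v \right)} = \left(-4 - 50\right) \left(-8\right) = \left(-54\right) \left(-8\right) = 432$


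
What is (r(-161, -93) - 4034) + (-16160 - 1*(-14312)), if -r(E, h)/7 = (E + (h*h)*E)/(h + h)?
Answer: -5421301/93 ≈ -58294.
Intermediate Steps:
r(E, h) = -7*(E + E*h²)/(2*h) (r(E, h) = -7*(E + (h*h)*E)/(h + h) = -7*(E + h²*E)/(2*h) = -7*(E + E*h²)*1/(2*h) = -7*(E + E*h²)/(2*h))
(r(-161, -93) - 4034) + (-16160 - 1*(-14312)) = (-7/2*(-161)*(1 + (-93)²)/(-93) - 4034) + (-16160 - 1*(-14312)) = (-7/2*(-161)*(-1/93)*(1 + 8649) - 4034) + (-16160 + 14312) = (-7/2*(-161)*(-1/93)*8650 - 4034) - 1848 = (-4874275/93 - 4034) - 1848 = -5249437/93 - 1848 = -5421301/93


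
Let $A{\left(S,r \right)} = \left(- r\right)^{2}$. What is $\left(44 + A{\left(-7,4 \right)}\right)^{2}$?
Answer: $3600$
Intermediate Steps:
$A{\left(S,r \right)} = r^{2}$
$\left(44 + A{\left(-7,4 \right)}\right)^{2} = \left(44 + 4^{2}\right)^{2} = \left(44 + 16\right)^{2} = 60^{2} = 3600$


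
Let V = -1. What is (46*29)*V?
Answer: -1334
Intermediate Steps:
(46*29)*V = (46*29)*(-1) = 1334*(-1) = -1334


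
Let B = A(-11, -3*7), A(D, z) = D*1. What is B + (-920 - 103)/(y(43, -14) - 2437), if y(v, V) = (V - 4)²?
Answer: -22220/2113 ≈ -10.516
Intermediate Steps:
A(D, z) = D
y(v, V) = (-4 + V)²
B = -11
B + (-920 - 103)/(y(43, -14) - 2437) = -11 + (-920 - 103)/((-4 - 14)² - 2437) = -11 - 1023/((-18)² - 2437) = -11 - 1023/(324 - 2437) = -11 - 1023/(-2113) = -11 - 1023*(-1/2113) = -11 + 1023/2113 = -22220/2113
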